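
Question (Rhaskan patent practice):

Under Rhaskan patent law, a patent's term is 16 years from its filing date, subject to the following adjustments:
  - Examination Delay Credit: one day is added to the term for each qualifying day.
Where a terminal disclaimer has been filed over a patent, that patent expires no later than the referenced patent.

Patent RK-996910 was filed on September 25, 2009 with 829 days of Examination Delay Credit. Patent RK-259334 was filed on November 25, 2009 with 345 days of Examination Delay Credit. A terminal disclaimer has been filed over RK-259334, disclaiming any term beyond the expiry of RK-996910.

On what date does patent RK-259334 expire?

2026-11-05

Natural term of RK-259334:
  Base: filing + 16 years → 25 November 2025.
  Examination Delay Credit: +345 days → 5 November 2026.
Expiry of referenced patent RK-996910:
  Base: filing + 16 years → 25 September 2025.
  Examination Delay Credit: +829 days → 2 January 2028.
Terminal disclaimer: RK-259334 expires on the earlier of 5 November 2026 and 2 January 2028.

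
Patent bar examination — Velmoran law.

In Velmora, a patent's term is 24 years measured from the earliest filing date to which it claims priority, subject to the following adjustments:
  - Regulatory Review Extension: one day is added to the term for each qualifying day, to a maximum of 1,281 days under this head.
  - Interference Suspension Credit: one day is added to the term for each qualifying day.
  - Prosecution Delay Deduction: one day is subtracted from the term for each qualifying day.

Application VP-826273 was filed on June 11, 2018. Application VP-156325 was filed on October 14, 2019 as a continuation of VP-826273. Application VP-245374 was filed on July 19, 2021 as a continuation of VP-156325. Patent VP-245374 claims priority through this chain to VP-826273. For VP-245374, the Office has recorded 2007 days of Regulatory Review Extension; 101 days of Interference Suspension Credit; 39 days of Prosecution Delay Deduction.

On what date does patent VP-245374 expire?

February 13, 2046

Earliest priority filing: 11 June 2018.
Base term: 11 June 2018 + 24 years → 11 June 2042.
Regulatory Review Extension: 2007 days claimed exceeds the 1281-day cap, so +1281 days → 13 December 2045.
Interference Suspension Credit: +101 days → 24 March 2046.
Prosecution Delay Deduction: −39 days → 13 February 2046.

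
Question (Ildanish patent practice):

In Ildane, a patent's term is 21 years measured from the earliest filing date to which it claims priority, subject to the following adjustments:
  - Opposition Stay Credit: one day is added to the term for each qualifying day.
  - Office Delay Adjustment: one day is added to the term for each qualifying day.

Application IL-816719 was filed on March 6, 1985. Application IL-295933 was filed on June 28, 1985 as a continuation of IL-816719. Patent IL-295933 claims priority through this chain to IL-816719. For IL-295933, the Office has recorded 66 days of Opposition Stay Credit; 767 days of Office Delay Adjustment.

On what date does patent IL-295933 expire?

Earliest priority filing: 6 March 1985.
Base term: 6 March 1985 + 21 years → 6 March 2006.
Opposition Stay Credit: +66 days → 11 May 2006.
Office Delay Adjustment: +767 days → 16 June 2008.

June 16, 2008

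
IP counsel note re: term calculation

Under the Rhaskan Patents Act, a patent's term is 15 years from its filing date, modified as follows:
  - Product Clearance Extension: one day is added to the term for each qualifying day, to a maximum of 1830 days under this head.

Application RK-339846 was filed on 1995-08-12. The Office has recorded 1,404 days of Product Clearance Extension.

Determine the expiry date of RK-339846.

2014-06-16

Base term: filing date + 15 years → 12 August 2010.
Product Clearance Extension: 1404 days (within the 1830-day cap) → +1404 days → 16 June 2014.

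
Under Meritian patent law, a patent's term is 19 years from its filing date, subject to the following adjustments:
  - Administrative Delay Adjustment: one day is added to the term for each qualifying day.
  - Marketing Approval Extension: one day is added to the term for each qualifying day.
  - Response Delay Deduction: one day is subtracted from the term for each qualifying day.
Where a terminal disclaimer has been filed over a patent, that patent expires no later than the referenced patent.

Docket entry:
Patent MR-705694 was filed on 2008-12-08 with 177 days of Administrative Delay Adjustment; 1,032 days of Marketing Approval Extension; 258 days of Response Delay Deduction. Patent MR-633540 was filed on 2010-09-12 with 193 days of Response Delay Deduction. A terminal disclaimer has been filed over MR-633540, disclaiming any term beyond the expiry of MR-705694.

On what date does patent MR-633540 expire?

2029-03-03

Natural term of MR-633540:
  Base: filing + 19 years → 12 September 2029.
  Response Delay Deduction: −193 days → 3 March 2029.
Expiry of referenced patent MR-705694:
  Base: filing + 19 years → 8 December 2027.
  Administrative Delay Adjustment: +177 days → 2 June 2028.
  Marketing Approval Extension: +1032 days → 31 March 2031.
  Response Delay Deduction: −258 days → 16 July 2030.
Terminal disclaimer: MR-633540 expires on the earlier of 3 March 2029 and 16 July 2030.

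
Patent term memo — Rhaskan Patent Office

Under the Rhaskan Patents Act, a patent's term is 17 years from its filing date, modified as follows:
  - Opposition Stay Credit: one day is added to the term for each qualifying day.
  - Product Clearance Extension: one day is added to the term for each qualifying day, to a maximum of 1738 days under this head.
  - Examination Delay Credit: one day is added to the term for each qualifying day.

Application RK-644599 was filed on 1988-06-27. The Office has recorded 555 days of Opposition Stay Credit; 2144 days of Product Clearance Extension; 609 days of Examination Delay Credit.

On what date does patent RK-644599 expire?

June 7, 2013

Base term: filing date + 17 years → 27 June 2005.
Opposition Stay Credit: +555 days → 3 January 2007.
Product Clearance Extension: 2144 days claimed exceeds the 1738-day cap, so +1738 days → 7 October 2011.
Examination Delay Credit: +609 days → 7 June 2013.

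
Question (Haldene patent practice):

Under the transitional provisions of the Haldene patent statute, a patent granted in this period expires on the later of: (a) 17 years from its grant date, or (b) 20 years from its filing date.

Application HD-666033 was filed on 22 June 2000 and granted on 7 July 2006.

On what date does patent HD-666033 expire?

2023-07-07

(a) grant + 17 years → 7 July 2023.
(b) filing + 20 years → 22 June 2020.
Later of the two: 7 July 2023.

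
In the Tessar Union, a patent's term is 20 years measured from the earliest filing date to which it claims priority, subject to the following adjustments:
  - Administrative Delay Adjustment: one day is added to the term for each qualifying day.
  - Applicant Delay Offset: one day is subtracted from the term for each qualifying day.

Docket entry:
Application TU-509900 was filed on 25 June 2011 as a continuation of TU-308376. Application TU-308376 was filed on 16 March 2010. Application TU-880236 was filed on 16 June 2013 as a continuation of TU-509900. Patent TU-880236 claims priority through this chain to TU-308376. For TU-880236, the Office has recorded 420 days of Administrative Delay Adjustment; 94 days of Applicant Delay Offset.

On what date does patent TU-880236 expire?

Earliest priority filing: 16 March 2010.
Base term: 16 March 2010 + 20 years → 16 March 2030.
Administrative Delay Adjustment: +420 days → 10 May 2031.
Applicant Delay Offset: −94 days → 5 February 2031.

2031-02-05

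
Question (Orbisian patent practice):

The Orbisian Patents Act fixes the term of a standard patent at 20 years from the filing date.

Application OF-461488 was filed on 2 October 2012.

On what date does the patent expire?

October 2, 2032

Filing date + 20 years → 2 October 2032.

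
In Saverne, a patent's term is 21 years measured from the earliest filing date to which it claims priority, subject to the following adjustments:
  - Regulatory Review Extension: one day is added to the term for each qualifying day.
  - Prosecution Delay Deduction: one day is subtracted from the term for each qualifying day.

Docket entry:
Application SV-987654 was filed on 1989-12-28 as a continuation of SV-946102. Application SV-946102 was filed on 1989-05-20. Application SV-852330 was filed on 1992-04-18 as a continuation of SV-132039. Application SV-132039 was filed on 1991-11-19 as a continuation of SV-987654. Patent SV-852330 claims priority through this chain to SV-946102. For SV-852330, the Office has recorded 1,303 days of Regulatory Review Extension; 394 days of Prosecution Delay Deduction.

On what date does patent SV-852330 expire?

Earliest priority filing: 20 May 1989.
Base term: 20 May 1989 + 21 years → 20 May 2010.
Regulatory Review Extension: +1303 days → 13 December 2013.
Prosecution Delay Deduction: −394 days → 14 November 2012.

November 14, 2012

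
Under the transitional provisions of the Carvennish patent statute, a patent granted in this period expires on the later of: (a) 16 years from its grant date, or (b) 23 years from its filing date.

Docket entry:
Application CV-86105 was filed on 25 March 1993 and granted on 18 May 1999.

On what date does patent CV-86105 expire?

March 25, 2016

(a) grant + 16 years → 18 May 2015.
(b) filing + 23 years → 25 March 2016.
Later of the two: 25 March 2016.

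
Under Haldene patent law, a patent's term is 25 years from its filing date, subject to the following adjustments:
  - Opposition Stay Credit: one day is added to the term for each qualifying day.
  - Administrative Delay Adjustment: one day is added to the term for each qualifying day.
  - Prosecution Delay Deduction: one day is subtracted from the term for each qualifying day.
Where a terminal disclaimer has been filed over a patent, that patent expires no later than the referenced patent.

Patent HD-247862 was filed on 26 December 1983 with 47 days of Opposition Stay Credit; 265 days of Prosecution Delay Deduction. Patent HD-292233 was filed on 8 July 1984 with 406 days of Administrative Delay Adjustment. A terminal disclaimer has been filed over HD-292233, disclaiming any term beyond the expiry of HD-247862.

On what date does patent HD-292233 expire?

2008-05-22

Natural term of HD-292233:
  Base: filing + 25 years → 8 July 2009.
  Administrative Delay Adjustment: +406 days → 18 August 2010.
Expiry of referenced patent HD-247862:
  Base: filing + 25 years → 26 December 2008.
  Opposition Stay Credit: +47 days → 11 February 2009.
  Prosecution Delay Deduction: −265 days → 22 May 2008.
Terminal disclaimer: HD-292233 expires on the earlier of 18 August 2010 and 22 May 2008.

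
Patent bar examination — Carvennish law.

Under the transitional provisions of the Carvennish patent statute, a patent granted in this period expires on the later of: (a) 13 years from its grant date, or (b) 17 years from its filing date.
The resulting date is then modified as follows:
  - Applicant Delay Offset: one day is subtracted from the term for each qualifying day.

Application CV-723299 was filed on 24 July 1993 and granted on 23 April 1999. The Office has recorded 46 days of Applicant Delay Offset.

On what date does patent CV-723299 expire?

(a) grant + 13 years → 23 April 2012.
(b) filing + 17 years → 24 July 2010.
Later of the two: 23 April 2012.
Applicant Delay Offset: −46 days → 8 March 2012.

2012-03-08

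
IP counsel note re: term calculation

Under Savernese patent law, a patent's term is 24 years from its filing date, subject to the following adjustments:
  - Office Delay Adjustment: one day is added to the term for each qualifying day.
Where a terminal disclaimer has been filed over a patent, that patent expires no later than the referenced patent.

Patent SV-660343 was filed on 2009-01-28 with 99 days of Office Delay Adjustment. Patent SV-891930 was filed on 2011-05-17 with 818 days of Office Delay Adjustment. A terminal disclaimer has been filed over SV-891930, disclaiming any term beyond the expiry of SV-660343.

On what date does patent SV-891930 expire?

2033-05-07

Natural term of SV-891930:
  Base: filing + 24 years → 17 May 2035.
  Office Delay Adjustment: +818 days → 12 August 2037.
Expiry of referenced patent SV-660343:
  Base: filing + 24 years → 28 January 2033.
  Office Delay Adjustment: +99 days → 7 May 2033.
Terminal disclaimer: SV-891930 expires on the earlier of 12 August 2037 and 7 May 2033.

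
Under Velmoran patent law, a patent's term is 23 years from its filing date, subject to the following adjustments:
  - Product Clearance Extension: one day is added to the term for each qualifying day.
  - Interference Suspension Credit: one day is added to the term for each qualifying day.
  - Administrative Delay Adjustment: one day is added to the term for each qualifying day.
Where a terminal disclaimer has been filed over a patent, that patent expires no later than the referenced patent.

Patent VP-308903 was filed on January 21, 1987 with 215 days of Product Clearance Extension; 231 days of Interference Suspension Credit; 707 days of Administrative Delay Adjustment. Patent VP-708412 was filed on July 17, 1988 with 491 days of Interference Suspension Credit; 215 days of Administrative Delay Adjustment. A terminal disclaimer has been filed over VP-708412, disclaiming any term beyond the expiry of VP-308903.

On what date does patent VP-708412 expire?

Natural term of VP-708412:
  Base: filing + 23 years → 17 July 2011.
  Interference Suspension Credit: +491 days → 19 November 2012.
  Administrative Delay Adjustment: +215 days → 22 June 2013.
Expiry of referenced patent VP-308903:
  Base: filing + 23 years → 21 January 2010.
  Product Clearance Extension: +215 days → 24 August 2010.
  Interference Suspension Credit: +231 days → 12 April 2011.
  Administrative Delay Adjustment: +707 days → 19 March 2013.
Terminal disclaimer: VP-708412 expires on the earlier of 22 June 2013 and 19 March 2013.

2013-03-19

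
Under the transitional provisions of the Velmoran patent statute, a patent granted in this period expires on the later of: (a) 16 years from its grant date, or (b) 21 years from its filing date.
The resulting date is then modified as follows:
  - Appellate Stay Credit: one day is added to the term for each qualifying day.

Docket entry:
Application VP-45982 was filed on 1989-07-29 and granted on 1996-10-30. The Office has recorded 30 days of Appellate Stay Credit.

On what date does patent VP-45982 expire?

2012-11-29

(a) grant + 16 years → 30 October 2012.
(b) filing + 21 years → 29 July 2010.
Later of the two: 30 October 2012.
Appellate Stay Credit: +30 days → 29 November 2012.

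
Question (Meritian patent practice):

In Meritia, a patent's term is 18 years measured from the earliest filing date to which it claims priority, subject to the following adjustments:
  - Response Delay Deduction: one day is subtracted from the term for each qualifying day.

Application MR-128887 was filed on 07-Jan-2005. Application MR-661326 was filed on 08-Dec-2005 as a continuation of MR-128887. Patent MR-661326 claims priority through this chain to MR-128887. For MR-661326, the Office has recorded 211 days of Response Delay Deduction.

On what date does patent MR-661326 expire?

June 10, 2022

Earliest priority filing: 7 January 2005.
Base term: 7 January 2005 + 18 years → 7 January 2023.
Response Delay Deduction: −211 days → 10 June 2022.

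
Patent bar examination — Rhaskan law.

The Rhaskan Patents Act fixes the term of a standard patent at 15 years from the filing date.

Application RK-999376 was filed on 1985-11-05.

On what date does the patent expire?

Filing date + 15 years → 5 November 2000.

November 5, 2000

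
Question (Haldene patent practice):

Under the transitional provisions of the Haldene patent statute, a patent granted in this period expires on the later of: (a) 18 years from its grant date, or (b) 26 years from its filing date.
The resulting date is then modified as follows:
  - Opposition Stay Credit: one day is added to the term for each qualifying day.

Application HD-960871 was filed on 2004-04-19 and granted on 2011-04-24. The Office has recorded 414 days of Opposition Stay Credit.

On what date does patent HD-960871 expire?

June 7, 2031

(a) grant + 18 years → 24 April 2029.
(b) filing + 26 years → 19 April 2030.
Later of the two: 19 April 2030.
Opposition Stay Credit: +414 days → 7 June 2031.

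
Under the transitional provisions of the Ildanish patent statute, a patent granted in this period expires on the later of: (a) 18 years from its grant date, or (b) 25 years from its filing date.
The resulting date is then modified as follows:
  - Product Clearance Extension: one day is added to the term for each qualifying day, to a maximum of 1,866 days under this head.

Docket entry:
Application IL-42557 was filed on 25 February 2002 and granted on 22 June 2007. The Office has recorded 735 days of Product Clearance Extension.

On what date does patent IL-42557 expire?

(a) grant + 18 years → 22 June 2025.
(b) filing + 25 years → 25 February 2027.
Later of the two: 25 February 2027.
Product Clearance Extension: 735 days (within the 1866-day cap) → +735 days → 1 March 2029.

March 1, 2029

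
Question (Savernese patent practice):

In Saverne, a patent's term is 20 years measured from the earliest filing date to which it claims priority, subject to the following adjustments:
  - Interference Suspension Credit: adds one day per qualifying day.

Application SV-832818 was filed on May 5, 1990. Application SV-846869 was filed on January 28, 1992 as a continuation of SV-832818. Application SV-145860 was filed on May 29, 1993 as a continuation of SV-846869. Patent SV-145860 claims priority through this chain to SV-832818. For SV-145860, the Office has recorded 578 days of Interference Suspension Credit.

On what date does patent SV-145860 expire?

2011-12-04

Earliest priority filing: 5 May 1990.
Base term: 5 May 1990 + 20 years → 5 May 2010.
Interference Suspension Credit: +578 days → 4 December 2011.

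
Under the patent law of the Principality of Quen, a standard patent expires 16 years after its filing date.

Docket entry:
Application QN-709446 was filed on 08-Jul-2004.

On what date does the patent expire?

2020-07-08

Filing date + 16 years → 8 July 2020.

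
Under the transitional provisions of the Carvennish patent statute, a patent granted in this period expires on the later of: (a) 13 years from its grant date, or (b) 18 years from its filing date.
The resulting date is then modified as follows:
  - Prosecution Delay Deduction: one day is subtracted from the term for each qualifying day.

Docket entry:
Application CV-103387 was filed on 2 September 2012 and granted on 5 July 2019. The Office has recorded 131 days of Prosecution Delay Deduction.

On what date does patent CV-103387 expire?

(a) grant + 13 years → 5 July 2032.
(b) filing + 18 years → 2 September 2030.
Later of the two: 5 July 2032.
Prosecution Delay Deduction: −131 days → 25 February 2032.

February 25, 2032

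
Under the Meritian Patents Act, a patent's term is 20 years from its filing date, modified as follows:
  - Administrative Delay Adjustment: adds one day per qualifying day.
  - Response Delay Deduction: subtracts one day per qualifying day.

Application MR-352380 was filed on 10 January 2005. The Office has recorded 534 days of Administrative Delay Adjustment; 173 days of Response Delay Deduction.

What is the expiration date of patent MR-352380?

January 6, 2026

Base term: filing date + 20 years → 10 January 2025.
Administrative Delay Adjustment: +534 days → 28 June 2026.
Response Delay Deduction: −173 days → 6 January 2026.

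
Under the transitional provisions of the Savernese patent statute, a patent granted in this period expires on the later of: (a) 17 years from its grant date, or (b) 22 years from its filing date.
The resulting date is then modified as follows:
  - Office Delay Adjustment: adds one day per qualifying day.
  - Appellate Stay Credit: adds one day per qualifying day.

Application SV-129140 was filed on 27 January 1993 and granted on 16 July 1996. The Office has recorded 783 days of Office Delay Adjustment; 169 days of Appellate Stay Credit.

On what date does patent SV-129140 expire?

(a) grant + 17 years → 16 July 2013.
(b) filing + 22 years → 27 January 2015.
Later of the two: 27 January 2015.
Office Delay Adjustment: +783 days → 20 March 2017.
Appellate Stay Credit: +169 days → 5 September 2017.

2017-09-05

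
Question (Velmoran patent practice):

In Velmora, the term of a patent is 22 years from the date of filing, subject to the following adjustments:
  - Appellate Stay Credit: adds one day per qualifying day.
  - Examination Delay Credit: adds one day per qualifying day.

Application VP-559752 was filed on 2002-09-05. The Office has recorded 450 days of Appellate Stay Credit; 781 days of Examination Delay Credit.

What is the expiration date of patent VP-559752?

Base term: filing date + 22 years → 5 September 2024.
Appellate Stay Credit: +450 days → 29 November 2025.
Examination Delay Credit: +781 days → 19 January 2028.

January 19, 2028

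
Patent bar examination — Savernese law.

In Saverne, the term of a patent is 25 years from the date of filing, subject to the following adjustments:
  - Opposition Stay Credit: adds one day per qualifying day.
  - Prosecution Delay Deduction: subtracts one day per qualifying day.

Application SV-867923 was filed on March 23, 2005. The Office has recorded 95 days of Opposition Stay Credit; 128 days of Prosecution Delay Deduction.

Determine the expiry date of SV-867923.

Base term: filing date + 25 years → 23 March 2030.
Opposition Stay Credit: +95 days → 26 June 2030.
Prosecution Delay Deduction: −128 days → 18 February 2030.

February 18, 2030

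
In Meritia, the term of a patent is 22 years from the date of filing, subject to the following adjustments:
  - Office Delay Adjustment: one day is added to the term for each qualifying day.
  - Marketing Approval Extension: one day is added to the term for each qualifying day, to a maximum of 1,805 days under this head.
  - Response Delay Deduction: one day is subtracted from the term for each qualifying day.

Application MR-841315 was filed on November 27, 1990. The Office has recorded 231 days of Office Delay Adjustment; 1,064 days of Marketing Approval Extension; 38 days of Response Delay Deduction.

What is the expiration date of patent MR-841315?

May 7, 2016

Base term: filing date + 22 years → 27 November 2012.
Office Delay Adjustment: +231 days → 16 July 2013.
Marketing Approval Extension: 1064 days (within the 1805-day cap) → +1064 days → 14 June 2016.
Response Delay Deduction: −38 days → 7 May 2016.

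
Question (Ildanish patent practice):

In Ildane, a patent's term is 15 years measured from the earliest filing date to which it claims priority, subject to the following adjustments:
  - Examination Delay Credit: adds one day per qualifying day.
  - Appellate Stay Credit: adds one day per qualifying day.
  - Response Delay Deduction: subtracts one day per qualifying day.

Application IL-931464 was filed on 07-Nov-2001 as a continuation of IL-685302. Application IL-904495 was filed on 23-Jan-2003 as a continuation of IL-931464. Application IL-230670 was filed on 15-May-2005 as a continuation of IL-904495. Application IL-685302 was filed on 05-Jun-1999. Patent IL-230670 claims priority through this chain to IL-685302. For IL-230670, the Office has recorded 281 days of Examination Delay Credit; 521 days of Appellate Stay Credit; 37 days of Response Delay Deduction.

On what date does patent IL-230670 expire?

2016-07-09

Earliest priority filing: 5 June 1999.
Base term: 5 June 1999 + 15 years → 5 June 2014.
Examination Delay Credit: +281 days → 13 March 2015.
Appellate Stay Credit: +521 days → 15 August 2016.
Response Delay Deduction: −37 days → 9 July 2016.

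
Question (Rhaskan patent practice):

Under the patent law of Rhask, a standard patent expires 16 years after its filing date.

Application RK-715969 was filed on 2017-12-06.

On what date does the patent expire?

Filing date + 16 years → 6 December 2033.

2033-12-06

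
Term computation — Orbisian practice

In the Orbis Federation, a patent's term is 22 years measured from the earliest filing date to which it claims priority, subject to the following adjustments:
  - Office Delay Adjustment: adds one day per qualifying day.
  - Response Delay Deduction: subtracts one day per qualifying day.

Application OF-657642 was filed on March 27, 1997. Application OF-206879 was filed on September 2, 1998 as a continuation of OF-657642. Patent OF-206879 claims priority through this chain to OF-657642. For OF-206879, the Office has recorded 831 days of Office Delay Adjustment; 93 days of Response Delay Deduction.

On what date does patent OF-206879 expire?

Earliest priority filing: 27 March 1997.
Base term: 27 March 1997 + 22 years → 27 March 2019.
Office Delay Adjustment: +831 days → 5 July 2021.
Response Delay Deduction: −93 days → 3 April 2021.

April 3, 2021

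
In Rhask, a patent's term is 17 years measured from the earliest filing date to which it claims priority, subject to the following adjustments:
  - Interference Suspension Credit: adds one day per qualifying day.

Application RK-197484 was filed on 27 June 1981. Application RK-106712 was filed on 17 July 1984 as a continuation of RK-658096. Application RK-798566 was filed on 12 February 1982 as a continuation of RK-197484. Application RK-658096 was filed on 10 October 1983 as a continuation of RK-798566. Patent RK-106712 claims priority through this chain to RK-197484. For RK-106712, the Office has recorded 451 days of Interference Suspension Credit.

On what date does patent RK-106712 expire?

Earliest priority filing: 27 June 1981.
Base term: 27 June 1981 + 17 years → 27 June 1998.
Interference Suspension Credit: +451 days → 21 September 1999.

1999-09-21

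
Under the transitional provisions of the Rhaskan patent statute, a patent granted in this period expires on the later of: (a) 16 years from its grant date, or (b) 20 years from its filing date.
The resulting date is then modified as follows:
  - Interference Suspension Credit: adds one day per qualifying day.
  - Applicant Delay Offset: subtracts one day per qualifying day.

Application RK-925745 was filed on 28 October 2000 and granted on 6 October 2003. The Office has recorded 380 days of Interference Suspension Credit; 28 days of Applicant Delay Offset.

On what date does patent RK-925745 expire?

October 15, 2021

(a) grant + 16 years → 6 October 2019.
(b) filing + 20 years → 28 October 2020.
Later of the two: 28 October 2020.
Interference Suspension Credit: +380 days → 12 November 2021.
Applicant Delay Offset: −28 days → 15 October 2021.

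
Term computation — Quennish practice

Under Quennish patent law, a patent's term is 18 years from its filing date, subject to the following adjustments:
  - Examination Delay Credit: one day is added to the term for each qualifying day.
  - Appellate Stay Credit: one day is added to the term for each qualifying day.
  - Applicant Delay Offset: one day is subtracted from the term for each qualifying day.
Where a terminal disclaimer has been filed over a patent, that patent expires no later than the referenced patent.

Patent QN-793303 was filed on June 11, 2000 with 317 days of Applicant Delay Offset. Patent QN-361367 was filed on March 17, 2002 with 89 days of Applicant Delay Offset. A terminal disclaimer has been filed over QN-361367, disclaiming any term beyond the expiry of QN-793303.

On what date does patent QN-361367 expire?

Natural term of QN-361367:
  Base: filing + 18 years → 17 March 2020.
  Applicant Delay Offset: −89 days → 19 December 2019.
Expiry of referenced patent QN-793303:
  Base: filing + 18 years → 11 June 2018.
  Applicant Delay Offset: −317 days → 29 July 2017.
Terminal disclaimer: QN-361367 expires on the earlier of 19 December 2019 and 29 July 2017.

July 29, 2017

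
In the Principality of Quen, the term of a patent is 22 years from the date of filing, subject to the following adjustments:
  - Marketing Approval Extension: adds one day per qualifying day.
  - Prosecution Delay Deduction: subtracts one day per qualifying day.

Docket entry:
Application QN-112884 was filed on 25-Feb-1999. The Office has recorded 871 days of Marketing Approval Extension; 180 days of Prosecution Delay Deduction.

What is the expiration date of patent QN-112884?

Base term: filing date + 22 years → 25 February 2021.
Marketing Approval Extension: +871 days → 16 July 2023.
Prosecution Delay Deduction: −180 days → 17 January 2023.

2023-01-17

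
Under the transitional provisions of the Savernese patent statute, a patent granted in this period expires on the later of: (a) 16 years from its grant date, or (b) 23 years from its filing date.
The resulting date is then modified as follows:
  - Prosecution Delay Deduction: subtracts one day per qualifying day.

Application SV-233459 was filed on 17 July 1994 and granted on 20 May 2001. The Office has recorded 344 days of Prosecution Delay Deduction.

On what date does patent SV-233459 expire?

August 7, 2016

(a) grant + 16 years → 20 May 2017.
(b) filing + 23 years → 17 July 2017.
Later of the two: 17 July 2017.
Prosecution Delay Deduction: −344 days → 7 August 2016.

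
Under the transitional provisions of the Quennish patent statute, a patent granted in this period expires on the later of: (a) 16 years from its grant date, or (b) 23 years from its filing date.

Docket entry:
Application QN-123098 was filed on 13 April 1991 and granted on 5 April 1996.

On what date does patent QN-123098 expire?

(a) grant + 16 years → 5 April 2012.
(b) filing + 23 years → 13 April 2014.
Later of the two: 13 April 2014.

April 13, 2014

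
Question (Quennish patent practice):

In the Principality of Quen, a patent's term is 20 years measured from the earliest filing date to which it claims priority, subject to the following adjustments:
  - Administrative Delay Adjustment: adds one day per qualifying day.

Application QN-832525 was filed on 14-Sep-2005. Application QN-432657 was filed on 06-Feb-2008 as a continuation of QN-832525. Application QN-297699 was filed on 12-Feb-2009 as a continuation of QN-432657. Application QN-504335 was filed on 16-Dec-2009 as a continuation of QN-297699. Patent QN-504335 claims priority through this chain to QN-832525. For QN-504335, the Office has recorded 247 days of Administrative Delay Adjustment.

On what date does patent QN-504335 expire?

Earliest priority filing: 14 September 2005.
Base term: 14 September 2005 + 20 years → 14 September 2025.
Administrative Delay Adjustment: +247 days → 19 May 2026.

May 19, 2026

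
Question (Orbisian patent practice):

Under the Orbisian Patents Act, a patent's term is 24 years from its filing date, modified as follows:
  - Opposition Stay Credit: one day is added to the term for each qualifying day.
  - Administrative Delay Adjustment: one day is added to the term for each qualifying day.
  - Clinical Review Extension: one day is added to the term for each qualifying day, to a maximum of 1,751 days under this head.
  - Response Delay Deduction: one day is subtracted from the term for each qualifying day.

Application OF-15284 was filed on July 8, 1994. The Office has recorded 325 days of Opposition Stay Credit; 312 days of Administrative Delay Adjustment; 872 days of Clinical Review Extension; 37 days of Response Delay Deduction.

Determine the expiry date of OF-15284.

2022-07-19

Base term: filing date + 24 years → 8 July 2018.
Opposition Stay Credit: +325 days → 29 May 2019.
Administrative Delay Adjustment: +312 days → 5 April 2020.
Clinical Review Extension: 872 days (within the 1751-day cap) → +872 days → 25 August 2022.
Response Delay Deduction: −37 days → 19 July 2022.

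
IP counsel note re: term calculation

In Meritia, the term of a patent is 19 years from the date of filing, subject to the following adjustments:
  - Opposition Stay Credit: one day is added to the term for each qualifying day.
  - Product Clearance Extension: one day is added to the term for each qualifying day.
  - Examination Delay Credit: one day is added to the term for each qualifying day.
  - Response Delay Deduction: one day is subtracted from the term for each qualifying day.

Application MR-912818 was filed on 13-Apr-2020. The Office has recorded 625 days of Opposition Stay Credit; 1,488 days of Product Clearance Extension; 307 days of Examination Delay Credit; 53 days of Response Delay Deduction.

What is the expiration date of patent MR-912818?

Base term: filing date + 19 years → 13 April 2039.
Opposition Stay Credit: +625 days → 28 December 2040.
Product Clearance Extension: +1488 days → 24 January 2045.
Examination Delay Credit: +307 days → 27 November 2045.
Response Delay Deduction: −53 days → 5 October 2045.

October 5, 2045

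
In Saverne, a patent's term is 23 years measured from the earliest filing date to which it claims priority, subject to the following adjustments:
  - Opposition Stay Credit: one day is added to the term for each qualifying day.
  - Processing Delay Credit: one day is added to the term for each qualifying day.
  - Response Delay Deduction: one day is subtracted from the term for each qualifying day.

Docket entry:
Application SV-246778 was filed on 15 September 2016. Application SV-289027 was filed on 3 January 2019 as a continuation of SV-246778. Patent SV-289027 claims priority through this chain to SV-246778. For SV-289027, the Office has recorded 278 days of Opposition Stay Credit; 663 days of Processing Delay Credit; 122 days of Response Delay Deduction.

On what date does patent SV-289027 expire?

Earliest priority filing: 15 September 2016.
Base term: 15 September 2016 + 23 years → 15 September 2039.
Opposition Stay Credit: +278 days → 19 June 2040.
Processing Delay Credit: +663 days → 13 April 2042.
Response Delay Deduction: −122 days → 12 December 2041.

2041-12-12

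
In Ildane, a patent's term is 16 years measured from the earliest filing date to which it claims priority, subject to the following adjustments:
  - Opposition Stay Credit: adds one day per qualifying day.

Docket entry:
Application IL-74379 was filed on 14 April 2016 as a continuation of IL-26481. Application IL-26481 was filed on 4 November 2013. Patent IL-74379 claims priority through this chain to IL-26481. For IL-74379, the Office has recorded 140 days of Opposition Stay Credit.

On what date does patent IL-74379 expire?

Earliest priority filing: 4 November 2013.
Base term: 4 November 2013 + 16 years → 4 November 2029.
Opposition Stay Credit: +140 days → 24 March 2030.

March 24, 2030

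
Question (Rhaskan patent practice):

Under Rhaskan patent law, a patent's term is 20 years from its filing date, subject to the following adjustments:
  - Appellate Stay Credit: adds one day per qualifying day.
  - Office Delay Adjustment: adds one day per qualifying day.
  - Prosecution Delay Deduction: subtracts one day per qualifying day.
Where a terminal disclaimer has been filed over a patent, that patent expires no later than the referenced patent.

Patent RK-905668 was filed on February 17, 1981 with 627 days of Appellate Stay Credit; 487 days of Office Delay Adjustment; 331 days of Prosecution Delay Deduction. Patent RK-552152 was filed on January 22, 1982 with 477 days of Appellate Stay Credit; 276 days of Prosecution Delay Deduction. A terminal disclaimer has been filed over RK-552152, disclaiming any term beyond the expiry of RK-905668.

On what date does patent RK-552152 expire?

Natural term of RK-552152:
  Base: filing + 20 years → 22 January 2002.
  Appellate Stay Credit: +477 days → 14 May 2003.
  Prosecution Delay Deduction: −276 days → 11 August 2002.
Expiry of referenced patent RK-905668:
  Base: filing + 20 years → 17 February 2001.
  Appellate Stay Credit: +627 days → 6 November 2002.
  Office Delay Adjustment: +487 days → 7 March 2004.
  Prosecution Delay Deduction: −331 days → 11 April 2003.
Terminal disclaimer: RK-552152 expires on the earlier of 11 August 2002 and 11 April 2003.

August 11, 2002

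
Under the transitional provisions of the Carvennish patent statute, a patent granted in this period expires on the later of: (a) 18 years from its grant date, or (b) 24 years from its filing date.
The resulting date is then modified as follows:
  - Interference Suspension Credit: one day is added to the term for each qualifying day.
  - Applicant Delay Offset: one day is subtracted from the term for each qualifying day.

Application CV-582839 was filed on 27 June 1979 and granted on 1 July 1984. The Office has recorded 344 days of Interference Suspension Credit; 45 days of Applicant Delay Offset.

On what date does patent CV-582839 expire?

(a) grant + 18 years → 1 July 2002.
(b) filing + 24 years → 27 June 2003.
Later of the two: 27 June 2003.
Interference Suspension Credit: +344 days → 5 June 2004.
Applicant Delay Offset: −45 days → 21 April 2004.

2004-04-21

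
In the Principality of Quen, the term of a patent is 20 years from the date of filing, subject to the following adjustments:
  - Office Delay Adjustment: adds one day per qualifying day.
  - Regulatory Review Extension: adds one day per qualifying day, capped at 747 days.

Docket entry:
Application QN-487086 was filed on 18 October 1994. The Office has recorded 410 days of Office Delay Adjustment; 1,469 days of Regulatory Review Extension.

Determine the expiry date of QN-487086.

Base term: filing date + 20 years → 18 October 2014.
Office Delay Adjustment: +410 days → 2 December 2015.
Regulatory Review Extension: 1469 days claimed exceeds the 747-day cap, so +747 days → 18 December 2017.

2017-12-18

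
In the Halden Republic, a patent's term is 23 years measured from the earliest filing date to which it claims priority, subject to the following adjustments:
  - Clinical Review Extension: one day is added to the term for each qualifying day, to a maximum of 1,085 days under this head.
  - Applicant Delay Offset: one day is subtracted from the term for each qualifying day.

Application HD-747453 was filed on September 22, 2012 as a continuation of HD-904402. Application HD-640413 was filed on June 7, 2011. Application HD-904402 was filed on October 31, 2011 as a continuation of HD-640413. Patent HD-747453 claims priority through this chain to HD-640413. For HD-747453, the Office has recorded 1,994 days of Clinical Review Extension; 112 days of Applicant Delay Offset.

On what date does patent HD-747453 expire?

2037-02-04

Earliest priority filing: 7 June 2011.
Base term: 7 June 2011 + 23 years → 7 June 2034.
Clinical Review Extension: 1994 days claimed exceeds the 1085-day cap, so +1085 days → 27 May 2037.
Applicant Delay Offset: −112 days → 4 February 2037.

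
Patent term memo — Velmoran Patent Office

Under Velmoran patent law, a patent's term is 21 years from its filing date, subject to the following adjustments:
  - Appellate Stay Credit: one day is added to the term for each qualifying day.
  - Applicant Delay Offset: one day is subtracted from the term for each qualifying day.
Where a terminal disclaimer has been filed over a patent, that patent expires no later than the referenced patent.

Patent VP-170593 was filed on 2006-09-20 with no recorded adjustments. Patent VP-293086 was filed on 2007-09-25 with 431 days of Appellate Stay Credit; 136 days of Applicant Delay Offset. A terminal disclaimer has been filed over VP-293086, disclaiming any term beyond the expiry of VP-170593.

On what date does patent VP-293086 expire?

2027-09-20

Natural term of VP-293086:
  Base: filing + 21 years → 25 September 2028.
  Appellate Stay Credit: +431 days → 30 November 2029.
  Applicant Delay Offset: −136 days → 17 July 2029.
Expiry of referenced patent VP-170593:
  Base: filing + 21 years → 20 September 2027.
Terminal disclaimer: VP-293086 expires on the earlier of 17 July 2029 and 20 September 2027.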